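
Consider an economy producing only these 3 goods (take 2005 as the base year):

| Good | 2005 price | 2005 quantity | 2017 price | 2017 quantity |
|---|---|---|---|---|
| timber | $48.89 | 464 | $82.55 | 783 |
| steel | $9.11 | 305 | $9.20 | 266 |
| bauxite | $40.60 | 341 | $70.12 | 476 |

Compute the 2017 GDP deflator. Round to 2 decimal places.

167.35

Nominal GDP 2017 = 82.55·783 + 9.20·266 + 70.12·476 = 100460.97.
Real GDP 2017 (at 2005 prices) = 48.89·783 + 9.11·266 + 40.60·476 = 60029.73.
Deflator = Nominal/Real × 100 = 100460.97/60029.73 × 100 = 167.352.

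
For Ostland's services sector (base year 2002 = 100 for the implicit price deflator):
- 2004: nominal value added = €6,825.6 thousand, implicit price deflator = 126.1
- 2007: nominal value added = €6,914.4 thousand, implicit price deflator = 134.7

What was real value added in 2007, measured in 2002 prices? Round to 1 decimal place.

Real value added = Nominal / (implicit price deflator/100) = 6914.4 / 1.347 = 5133.18.

€5,133.2 thousand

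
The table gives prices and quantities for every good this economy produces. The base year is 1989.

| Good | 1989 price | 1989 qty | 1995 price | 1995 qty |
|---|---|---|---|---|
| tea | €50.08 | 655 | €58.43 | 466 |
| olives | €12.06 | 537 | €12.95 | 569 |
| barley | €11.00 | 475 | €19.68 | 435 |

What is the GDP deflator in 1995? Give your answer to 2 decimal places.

123.36

Nominal GDP 1995 = 58.43·466 + 12.95·569 + 19.68·435 = 43157.73.
Real GDP 1995 (at 1989 prices) = 50.08·466 + 12.06·569 + 11.00·435 = 34984.42.
Deflator = Nominal/Real × 100 = 43157.73/34984.42 × 100 = 123.363.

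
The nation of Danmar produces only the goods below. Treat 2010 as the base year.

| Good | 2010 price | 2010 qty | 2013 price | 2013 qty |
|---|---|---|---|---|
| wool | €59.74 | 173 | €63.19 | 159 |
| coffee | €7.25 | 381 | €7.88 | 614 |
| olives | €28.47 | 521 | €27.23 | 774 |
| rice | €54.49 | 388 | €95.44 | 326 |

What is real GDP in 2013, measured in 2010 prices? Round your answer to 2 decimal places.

€53749.68

Real GDP 2013 = Σ (p_2010 × q_2013) = 59.74·159 + 7.25·614 + 28.47·774 + 54.49·326 = 53749.68.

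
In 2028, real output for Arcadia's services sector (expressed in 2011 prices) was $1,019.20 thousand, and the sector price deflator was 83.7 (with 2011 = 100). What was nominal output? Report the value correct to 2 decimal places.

Nominal output = Real × (sector price deflator/100) = 1019.20 × 0.837 = 853.07.

$853.07 thousand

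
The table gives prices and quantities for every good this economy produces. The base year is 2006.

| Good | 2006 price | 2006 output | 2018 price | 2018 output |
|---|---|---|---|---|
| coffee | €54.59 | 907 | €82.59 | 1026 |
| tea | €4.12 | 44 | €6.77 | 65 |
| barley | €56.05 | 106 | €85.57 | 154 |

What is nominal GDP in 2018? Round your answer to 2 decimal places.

€98355.17

Nominal GDP 2018 = Σ (p_2018 × q_2018) = 82.59·1026 + 6.77·65 + 85.57·154 = 98355.17.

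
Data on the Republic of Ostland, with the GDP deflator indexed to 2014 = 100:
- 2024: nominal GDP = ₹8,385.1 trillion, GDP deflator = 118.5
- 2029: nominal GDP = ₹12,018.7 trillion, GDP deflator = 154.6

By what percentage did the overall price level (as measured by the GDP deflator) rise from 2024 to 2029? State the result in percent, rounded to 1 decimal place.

30.5%

Price-level change = 154.6 / 118.5 − 1 = 0.3046.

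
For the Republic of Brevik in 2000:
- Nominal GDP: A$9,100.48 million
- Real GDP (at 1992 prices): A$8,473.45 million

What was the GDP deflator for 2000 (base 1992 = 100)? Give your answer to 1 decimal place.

107.4

GDP deflator = (Nominal / Real) × 100 = 9100.48 / 8473.45 × 100 = 107.40.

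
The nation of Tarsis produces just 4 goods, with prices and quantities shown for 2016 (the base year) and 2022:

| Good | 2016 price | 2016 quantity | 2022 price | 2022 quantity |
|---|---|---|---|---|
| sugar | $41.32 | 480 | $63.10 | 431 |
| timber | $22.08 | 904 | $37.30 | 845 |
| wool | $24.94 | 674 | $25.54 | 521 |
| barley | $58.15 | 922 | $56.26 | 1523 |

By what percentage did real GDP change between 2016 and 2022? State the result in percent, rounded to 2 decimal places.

Real GDP 2016 = Nominal GDP 2016 = 41.32·480 + 22.08·904 + 24.94·674 + 58.15·922 = 110217.78.
Real GDP 2022 (at 2016 prices) = 41.32·431 + 22.08·845 + 24.94·521 + 58.15·1523 = 138022.71.
Real growth = 138022.71/110217.78 − 1 = 0.2523.

25.23%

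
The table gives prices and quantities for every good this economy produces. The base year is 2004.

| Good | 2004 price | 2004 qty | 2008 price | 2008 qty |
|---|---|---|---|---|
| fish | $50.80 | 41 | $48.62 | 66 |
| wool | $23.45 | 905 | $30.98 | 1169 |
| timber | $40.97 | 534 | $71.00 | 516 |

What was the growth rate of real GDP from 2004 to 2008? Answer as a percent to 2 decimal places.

Real GDP 2004 = Nominal GDP 2004 = 50.80·41 + 23.45·905 + 40.97·534 = 45183.03.
Real GDP 2008 (at 2004 prices) = 50.80·66 + 23.45·1169 + 40.97·516 = 51906.37.
Real growth = 51906.37/45183.03 − 1 = 0.1488.

14.88%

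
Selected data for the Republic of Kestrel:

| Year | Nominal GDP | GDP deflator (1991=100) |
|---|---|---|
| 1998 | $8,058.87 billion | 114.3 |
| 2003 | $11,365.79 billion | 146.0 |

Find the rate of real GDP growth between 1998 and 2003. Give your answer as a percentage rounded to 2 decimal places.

10.41%

Real GDP 1998 = 8058.87 / 1.143 = 7050.63.
Real GDP 2003 = 11365.79 / 1.460 = 7784.79.
Real growth = 7784.79 / 7050.63 − 1 = 0.1041.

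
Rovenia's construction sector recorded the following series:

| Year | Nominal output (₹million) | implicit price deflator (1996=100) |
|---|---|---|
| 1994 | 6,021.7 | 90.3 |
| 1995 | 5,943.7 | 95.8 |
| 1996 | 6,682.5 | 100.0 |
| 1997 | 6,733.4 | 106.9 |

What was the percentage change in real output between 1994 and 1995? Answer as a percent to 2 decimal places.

Real output 1994 = 6021.7/0.903 = 6668.55.
Real output 1995 = 5943.7/0.958 = 6204.28.
Change = 6204.28/6668.55 − 1 = -0.0696.

-6.96%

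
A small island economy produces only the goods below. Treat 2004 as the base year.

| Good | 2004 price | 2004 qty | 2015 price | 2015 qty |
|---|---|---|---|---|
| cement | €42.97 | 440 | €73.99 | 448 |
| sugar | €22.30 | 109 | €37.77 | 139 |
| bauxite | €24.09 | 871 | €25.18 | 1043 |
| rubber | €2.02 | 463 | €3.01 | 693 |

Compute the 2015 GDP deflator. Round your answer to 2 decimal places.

Nominal GDP 2015 = 73.99·448 + 37.77·139 + 25.18·1043 + 3.01·693 = 66746.22.
Real GDP 2015 (at 2004 prices) = 42.97·448 + 22.30·139 + 24.09·1043 + 2.02·693 = 48875.99.
Deflator = Nominal/Real × 100 = 66746.22/48875.99 × 100 = 136.562.

136.56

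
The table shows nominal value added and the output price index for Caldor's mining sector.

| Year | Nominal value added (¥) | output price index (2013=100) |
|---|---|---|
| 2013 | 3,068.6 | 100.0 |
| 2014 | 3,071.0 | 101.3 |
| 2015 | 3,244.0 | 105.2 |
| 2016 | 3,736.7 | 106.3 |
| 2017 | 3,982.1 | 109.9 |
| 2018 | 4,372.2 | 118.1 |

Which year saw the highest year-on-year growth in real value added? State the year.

2014: real = 3071.0/1.013 = 3031.59; growth vs 2013 (3068.60) = -1.21%.
2015: real = 3244.0/1.052 = 3083.65; growth vs 2014 (3031.59) = 1.72%.
2016: real = 3736.7/1.063 = 3515.24; growth vs 2015 (3083.65) = 14.00%.
2017: real = 3982.1/1.099 = 3623.38; growth vs 2016 (3515.24) = 3.08%.
2018: real = 4372.2/1.181 = 3702.12; growth vs 2017 (3623.38) = 2.17%.

2016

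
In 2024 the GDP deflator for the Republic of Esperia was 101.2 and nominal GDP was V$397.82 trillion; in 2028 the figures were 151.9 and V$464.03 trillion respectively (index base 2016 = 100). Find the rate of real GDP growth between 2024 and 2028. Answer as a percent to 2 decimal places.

-22.29%

Deflate each year: 2024 → 397.82/1.012 = 393.10; 2028 → 464.03/1.519 = 305.48.
So real GDP changed by 305.48/393.10 − 1 = -0.2229, i.e. -22.29%.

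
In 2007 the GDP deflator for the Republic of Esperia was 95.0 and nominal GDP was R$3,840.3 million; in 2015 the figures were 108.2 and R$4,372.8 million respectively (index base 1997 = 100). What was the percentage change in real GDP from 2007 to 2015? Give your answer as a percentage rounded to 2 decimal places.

-0.03%

Deflate each year: 2007 → 3840.3/0.950 = 4042.42; 2015 → 4372.8/1.082 = 4041.40.
So real GDP changed by 4041.40/4042.42 − 1 = -0.0003, i.e. -0.03%.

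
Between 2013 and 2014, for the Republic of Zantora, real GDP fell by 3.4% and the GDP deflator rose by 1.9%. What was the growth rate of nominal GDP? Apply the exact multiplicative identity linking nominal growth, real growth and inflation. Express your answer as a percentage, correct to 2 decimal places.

-1.56%

(1 + g_nom) = (1 + g_real)(1 + π) = 0.9660 × 1.0190 = 0.98435.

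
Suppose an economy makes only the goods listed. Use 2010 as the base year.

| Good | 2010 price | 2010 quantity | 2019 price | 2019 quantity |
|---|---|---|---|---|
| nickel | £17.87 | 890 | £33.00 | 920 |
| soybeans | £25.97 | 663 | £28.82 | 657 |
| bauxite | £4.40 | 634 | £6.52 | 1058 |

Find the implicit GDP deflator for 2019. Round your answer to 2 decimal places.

Nominal GDP 2019 = 33.00·920 + 28.82·657 + 6.52·1058 = 56192.90.
Real GDP 2019 (at 2010 prices) = 17.87·920 + 25.97·657 + 4.40·1058 = 38157.89.
Deflator = Nominal/Real × 100 = 56192.90/38157.89 × 100 = 147.264.

147.26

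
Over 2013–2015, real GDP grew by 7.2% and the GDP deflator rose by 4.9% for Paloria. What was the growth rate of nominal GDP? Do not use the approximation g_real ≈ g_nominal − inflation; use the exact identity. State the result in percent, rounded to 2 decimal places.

12.45%

(1 + g_nom) = (1 + g_real)(1 + π) = 1.0720 × 1.0490 = 1.12453.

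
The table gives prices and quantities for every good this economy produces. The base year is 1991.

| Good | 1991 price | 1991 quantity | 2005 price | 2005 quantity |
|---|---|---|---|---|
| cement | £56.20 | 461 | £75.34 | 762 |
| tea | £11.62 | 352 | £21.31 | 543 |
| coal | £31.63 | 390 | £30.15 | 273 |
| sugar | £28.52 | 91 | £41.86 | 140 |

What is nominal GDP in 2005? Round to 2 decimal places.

Nominal GDP 2005 = Σ (p_2005 × q_2005) = 75.34·762 + 21.31·543 + 30.15·273 + 41.86·140 = 83071.76.

£83071.76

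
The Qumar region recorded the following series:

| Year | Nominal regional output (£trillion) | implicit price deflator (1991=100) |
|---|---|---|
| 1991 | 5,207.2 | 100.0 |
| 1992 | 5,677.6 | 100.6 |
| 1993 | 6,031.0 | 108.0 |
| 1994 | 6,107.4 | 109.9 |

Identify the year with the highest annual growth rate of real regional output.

1992: real = 5677.6/1.006 = 5643.74; growth vs 1991 (5207.20) = 8.38%.
1993: real = 6031.0/1.080 = 5584.26; growth vs 1992 (5643.74) = -1.05%.
1994: real = 6107.4/1.099 = 5557.23; growth vs 1993 (5584.26) = -0.48%.

1992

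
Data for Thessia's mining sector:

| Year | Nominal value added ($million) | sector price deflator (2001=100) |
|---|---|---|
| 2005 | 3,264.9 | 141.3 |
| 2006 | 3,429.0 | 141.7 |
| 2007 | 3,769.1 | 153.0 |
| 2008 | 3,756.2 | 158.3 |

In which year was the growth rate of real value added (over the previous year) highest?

2006

2006: real = 3429.0/1.417 = 2419.90; growth vs 2005 (2310.62) = 4.73%.
2007: real = 3769.1/1.530 = 2463.46; growth vs 2006 (2419.90) = 1.80%.
2008: real = 3756.2/1.583 = 2372.84; growth vs 2007 (2463.46) = -3.68%.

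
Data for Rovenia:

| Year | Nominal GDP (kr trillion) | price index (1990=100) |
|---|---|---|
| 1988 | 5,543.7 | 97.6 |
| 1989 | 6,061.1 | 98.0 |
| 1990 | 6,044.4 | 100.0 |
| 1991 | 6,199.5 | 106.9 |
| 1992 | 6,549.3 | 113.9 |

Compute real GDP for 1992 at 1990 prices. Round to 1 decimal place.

Real GDP 1992 = 6549.3 / 1.139 = 5750.04.

kr 5,750.0 trillion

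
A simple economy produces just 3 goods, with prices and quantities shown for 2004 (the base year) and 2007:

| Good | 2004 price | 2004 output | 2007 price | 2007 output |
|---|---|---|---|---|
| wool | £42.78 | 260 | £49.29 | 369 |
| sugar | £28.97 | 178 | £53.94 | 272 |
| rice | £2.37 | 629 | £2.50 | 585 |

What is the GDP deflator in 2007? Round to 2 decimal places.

137.00

Nominal GDP 2007 = 49.29·369 + 53.94·272 + 2.50·585 = 34322.19.
Real GDP 2007 (at 2004 prices) = 42.78·369 + 28.97·272 + 2.37·585 = 25052.11.
Deflator = Nominal/Real × 100 = 34322.19/25052.11 × 100 = 137.003.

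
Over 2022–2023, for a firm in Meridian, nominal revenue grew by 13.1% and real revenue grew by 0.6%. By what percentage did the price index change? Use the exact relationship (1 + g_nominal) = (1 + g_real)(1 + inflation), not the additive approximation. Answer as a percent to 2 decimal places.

12.43%

(1 + g_nom) = (1 + g_real)(1 + π), so π = 1.1310 / 1.0060 − 1 = 0.12425.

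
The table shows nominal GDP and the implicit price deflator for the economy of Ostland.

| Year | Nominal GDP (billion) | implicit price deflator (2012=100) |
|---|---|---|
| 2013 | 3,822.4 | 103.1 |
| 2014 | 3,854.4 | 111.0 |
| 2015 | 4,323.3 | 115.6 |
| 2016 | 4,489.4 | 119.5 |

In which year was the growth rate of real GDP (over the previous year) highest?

2015

2014: real = 3854.4/1.110 = 3472.43; growth vs 2013 (3707.47) = -6.34%.
2015: real = 4323.3/1.156 = 3739.88; growth vs 2014 (3472.43) = 7.70%.
2016: real = 4489.4/1.195 = 3756.82; growth vs 2015 (3739.88) = 0.45%.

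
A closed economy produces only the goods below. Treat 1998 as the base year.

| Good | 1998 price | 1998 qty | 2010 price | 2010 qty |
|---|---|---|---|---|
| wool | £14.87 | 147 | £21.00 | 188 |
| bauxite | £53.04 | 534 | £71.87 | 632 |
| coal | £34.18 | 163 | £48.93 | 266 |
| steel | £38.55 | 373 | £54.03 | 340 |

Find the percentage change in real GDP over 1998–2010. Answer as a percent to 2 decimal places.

Real GDP 1998 = Nominal GDP 1998 = 14.87·147 + 53.04·534 + 34.18·163 + 38.55·373 = 50459.74.
Real GDP 2010 (at 1998 prices) = 14.87·188 + 53.04·632 + 34.18·266 + 38.55·340 = 58515.72.
Real growth = 58515.72/50459.74 − 1 = 0.1597.

15.97%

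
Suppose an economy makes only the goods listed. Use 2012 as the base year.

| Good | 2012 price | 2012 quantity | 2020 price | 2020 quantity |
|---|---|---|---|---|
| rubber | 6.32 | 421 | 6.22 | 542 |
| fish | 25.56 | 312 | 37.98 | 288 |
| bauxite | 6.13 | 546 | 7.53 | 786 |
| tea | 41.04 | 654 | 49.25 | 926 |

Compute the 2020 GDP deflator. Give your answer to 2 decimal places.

Nominal GDP 2020 = 6.22·542 + 37.98·288 + 7.53·786 + 49.25·926 = 65833.56.
Real GDP 2020 (at 2012 prices) = 6.32·542 + 25.56·288 + 6.13·786 + 41.04·926 = 53607.94.
Deflator = Nominal/Real × 100 = 65833.56/53607.94 × 100 = 122.806.

122.81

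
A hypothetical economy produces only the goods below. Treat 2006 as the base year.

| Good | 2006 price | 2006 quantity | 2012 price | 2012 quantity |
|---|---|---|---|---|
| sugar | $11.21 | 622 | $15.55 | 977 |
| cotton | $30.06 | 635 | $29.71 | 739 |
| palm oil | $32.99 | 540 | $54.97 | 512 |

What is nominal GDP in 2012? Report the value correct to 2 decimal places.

$65292.68

Nominal GDP 2012 = Σ (p_2012 × q_2012) = 15.55·977 + 29.71·739 + 54.97·512 = 65292.68.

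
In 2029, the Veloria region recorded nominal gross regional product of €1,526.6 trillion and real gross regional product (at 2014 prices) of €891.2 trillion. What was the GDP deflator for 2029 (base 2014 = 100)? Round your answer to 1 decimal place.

GDP deflator = (Nominal / Real) × 100 = 1526.6 / 891.2 × 100 = 171.30.

171.3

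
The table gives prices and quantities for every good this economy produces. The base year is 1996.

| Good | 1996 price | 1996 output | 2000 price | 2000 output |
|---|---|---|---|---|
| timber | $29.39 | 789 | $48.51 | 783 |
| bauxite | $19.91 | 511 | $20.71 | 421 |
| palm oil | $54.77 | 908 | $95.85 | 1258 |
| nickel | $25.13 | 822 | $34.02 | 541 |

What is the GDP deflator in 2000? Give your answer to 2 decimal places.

Nominal GDP 2000 = 48.51·783 + 20.71·421 + 95.85·1258 + 34.02·541 = 185686.36.
Real GDP 2000 (at 1996 prices) = 29.39·783 + 19.91·421 + 54.77·1258 + 25.13·541 = 113890.47.
Deflator = Nominal/Real × 100 = 185686.36/113890.47 × 100 = 163.039.

163.04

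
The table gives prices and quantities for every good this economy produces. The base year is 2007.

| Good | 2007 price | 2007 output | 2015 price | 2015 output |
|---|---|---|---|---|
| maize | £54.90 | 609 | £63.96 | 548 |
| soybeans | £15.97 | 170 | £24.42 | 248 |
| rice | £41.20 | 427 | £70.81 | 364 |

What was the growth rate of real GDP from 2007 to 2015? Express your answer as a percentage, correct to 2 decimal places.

-8.74%

Real GDP 2007 = Nominal GDP 2007 = 54.90·609 + 15.97·170 + 41.20·427 = 53741.40.
Real GDP 2015 (at 2007 prices) = 54.90·548 + 15.97·248 + 41.20·364 = 49042.56.
Real growth = 49042.56/53741.40 − 1 = -0.0874.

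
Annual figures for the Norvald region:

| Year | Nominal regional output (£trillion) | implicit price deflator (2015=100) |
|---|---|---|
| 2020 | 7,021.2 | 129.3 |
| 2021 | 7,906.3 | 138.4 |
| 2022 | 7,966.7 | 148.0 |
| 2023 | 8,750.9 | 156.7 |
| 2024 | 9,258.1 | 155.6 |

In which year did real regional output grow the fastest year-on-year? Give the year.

2024

2021: real = 7906.3/1.384 = 5712.64; growth vs 2020 (5430.16) = 5.20%.
2022: real = 7966.7/1.480 = 5382.91; growth vs 2021 (5712.64) = -5.77%.
2023: real = 8750.9/1.567 = 5584.49; growth vs 2022 (5382.91) = 3.74%.
2024: real = 9258.1/1.556 = 5949.94; growth vs 2023 (5584.49) = 6.54%.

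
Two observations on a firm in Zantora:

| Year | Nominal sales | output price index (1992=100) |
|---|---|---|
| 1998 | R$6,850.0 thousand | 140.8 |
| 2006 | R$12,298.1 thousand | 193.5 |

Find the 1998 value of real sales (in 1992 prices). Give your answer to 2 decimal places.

Real sales = Nominal / (output price index/100) = 6850.0 / 1.408 = 4865.06.

R$4,865.06 thousand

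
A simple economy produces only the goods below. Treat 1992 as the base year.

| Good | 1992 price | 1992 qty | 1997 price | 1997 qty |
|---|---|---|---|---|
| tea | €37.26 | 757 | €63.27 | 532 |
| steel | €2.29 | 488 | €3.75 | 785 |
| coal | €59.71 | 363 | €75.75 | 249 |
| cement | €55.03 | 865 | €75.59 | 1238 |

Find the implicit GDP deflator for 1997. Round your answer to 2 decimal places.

Nominal GDP 1997 = 63.27·532 + 3.75·785 + 75.75·249 + 75.59·1238 = 149045.56.
Real GDP 1997 (at 1992 prices) = 37.26·532 + 2.29·785 + 59.71·249 + 55.03·1238 = 104614.90.
Deflator = Nominal/Real × 100 = 149045.56/104614.90 × 100 = 142.471.

142.47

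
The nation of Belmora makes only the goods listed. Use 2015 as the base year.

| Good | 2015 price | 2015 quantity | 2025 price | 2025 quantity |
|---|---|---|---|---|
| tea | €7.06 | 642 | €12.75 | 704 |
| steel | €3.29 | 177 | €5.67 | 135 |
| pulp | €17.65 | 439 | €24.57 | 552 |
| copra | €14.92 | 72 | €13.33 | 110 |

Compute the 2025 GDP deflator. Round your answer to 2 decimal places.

Nominal GDP 2025 = 12.75·704 + 5.67·135 + 24.57·552 + 13.33·110 = 24770.39.
Real GDP 2025 (at 2015 prices) = 7.06·704 + 3.29·135 + 17.65·552 + 14.92·110 = 16798.39.
Deflator = Nominal/Real × 100 = 24770.39/16798.39 × 100 = 147.457.

147.46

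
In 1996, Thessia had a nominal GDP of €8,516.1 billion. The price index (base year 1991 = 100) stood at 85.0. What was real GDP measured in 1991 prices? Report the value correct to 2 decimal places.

€10,018.94 billion

Real GDP = Nominal / (price index/100) = 8516.1 / 0.850 = 10018.94.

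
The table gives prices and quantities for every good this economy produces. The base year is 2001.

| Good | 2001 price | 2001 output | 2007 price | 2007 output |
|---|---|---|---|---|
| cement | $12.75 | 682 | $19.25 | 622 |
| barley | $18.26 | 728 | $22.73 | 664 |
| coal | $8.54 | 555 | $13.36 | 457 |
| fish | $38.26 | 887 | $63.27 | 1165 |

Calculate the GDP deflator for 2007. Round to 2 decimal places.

Nominal GDP 2007 = 19.25·622 + 22.73·664 + 13.36·457 + 63.27·1165 = 106881.29.
Real GDP 2007 (at 2001 prices) = 12.75·622 + 18.26·664 + 8.54·457 + 38.26·1165 = 68530.82.
Deflator = Nominal/Real × 100 = 106881.29/68530.82 × 100 = 155.961.

155.96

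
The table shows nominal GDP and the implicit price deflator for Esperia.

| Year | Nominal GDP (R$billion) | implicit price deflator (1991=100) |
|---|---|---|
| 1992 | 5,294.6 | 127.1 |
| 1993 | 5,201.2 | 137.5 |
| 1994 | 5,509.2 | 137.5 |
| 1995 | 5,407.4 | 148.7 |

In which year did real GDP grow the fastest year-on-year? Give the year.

1993: real = 5201.2/1.375 = 3782.69; growth vs 1992 (4165.70) = -9.19%.
1994: real = 5509.2/1.375 = 4006.69; growth vs 1993 (3782.69) = 5.92%.
1995: real = 5407.4/1.487 = 3636.45; growth vs 1994 (4006.69) = -9.24%.

1994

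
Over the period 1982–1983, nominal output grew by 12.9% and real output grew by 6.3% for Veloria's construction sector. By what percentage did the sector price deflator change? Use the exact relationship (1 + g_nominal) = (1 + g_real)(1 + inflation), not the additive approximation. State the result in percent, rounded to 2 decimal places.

(1 + g_nom) = (1 + g_real)(1 + π), so π = 1.1290 / 1.0630 − 1 = 0.06209.

6.21%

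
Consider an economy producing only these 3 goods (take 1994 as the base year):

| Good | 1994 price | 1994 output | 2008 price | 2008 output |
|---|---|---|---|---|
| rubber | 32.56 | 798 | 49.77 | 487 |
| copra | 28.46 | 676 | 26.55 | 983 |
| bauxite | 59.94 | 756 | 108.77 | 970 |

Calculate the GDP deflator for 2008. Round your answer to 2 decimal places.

Nominal GDP 2008 = 49.77·487 + 26.55·983 + 108.77·970 = 155843.54.
Real GDP 2008 (at 1994 prices) = 32.56·487 + 28.46·983 + 59.94·970 = 101974.70.
Deflator = Nominal/Real × 100 = 155843.54/101974.70 × 100 = 152.826.

152.83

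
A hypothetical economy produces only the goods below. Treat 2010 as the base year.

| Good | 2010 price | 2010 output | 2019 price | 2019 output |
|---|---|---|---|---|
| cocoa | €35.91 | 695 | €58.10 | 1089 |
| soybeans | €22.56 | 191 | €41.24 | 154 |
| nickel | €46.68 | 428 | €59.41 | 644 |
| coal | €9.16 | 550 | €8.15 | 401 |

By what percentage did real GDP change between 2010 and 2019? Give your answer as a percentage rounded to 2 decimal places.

40.59%

Real GDP 2010 = Nominal GDP 2010 = 35.91·695 + 22.56·191 + 46.68·428 + 9.16·550 = 54283.45.
Real GDP 2019 (at 2010 prices) = 35.91·1089 + 22.56·154 + 46.68·644 + 9.16·401 = 76315.31.
Real growth = 76315.31/54283.45 − 1 = 0.4059.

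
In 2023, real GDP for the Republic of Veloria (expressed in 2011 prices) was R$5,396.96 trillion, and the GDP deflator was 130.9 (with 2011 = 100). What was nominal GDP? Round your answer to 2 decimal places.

R$7,064.62 trillion

Nominal GDP = Real × (GDP deflator/100) = 5396.96 × 1.309 = 7064.62.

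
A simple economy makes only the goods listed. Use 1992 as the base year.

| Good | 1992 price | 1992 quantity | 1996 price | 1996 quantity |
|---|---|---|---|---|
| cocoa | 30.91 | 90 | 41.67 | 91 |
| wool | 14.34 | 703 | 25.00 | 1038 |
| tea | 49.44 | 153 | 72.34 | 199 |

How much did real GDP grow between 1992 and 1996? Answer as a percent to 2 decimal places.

Real GDP 1992 = Nominal GDP 1992 = 30.91·90 + 14.34·703 + 49.44·153 = 20427.24.
Real GDP 1996 (at 1992 prices) = 30.91·91 + 14.34·1038 + 49.44·199 = 27536.29.
Real growth = 27536.29/20427.24 − 1 = 0.3480.

34.80%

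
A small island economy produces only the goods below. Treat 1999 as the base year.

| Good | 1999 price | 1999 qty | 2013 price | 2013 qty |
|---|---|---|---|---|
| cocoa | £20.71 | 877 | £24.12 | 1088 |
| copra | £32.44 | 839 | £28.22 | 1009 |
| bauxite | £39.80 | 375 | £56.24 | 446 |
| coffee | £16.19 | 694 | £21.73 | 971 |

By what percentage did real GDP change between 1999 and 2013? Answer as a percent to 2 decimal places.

Real GDP 1999 = Nominal GDP 1999 = 20.71·877 + 32.44·839 + 39.80·375 + 16.19·694 = 71540.69.
Real GDP 2013 (at 1999 prices) = 20.71·1088 + 32.44·1009 + 39.80·446 + 16.19·971 = 88735.73.
Real growth = 88735.73/71540.69 − 1 = 0.2404.

24.04%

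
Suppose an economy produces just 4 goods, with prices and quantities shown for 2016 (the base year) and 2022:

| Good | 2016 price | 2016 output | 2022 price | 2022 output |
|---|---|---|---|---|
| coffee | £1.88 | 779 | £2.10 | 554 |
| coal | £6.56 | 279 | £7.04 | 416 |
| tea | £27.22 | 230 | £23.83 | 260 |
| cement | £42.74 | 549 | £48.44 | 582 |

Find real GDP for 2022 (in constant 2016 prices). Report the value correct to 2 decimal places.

Real GDP 2022 = Σ (p_2016 × q_2022) = 1.88·554 + 6.56·416 + 27.22·260 + 42.74·582 = 35722.36.

£35722.36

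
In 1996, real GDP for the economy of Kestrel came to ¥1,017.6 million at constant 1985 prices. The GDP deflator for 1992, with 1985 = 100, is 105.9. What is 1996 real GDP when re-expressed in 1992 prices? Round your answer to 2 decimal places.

Real GDP in 1992 prices = Real GDP in 1985 prices × (P_1992/P_1985) = 1017.6 × 1.059 = 1077.64.

¥1,077.64 million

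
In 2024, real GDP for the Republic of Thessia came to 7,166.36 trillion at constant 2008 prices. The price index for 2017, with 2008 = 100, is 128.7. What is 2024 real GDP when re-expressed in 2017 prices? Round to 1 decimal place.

9,223.1 trillion

Real GDP in 2017 prices = Real GDP in 2008 prices × (P_2017/P_2008) = 7166.36 × 1.287 = 9223.11.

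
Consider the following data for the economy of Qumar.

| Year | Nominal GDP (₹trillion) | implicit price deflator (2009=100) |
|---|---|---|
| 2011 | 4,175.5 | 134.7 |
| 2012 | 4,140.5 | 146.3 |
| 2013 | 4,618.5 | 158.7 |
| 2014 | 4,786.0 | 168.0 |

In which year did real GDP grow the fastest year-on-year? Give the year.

2012: real = 4140.5/1.463 = 2830.14; growth vs 2011 (3099.85) = -8.70%.
2013: real = 4618.5/1.587 = 2910.21; growth vs 2012 (2830.14) = 2.83%.
2014: real = 4786.0/1.680 = 2848.81; growth vs 2013 (2910.21) = -2.11%.

2013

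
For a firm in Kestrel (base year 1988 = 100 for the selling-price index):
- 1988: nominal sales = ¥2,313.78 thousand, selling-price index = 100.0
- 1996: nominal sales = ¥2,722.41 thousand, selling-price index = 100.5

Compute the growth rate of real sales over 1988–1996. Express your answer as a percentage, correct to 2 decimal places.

Real sales 1988 = 2313.78 / 1.000 = 2313.78.
Real sales 1996 = 2722.41 / 1.005 = 2708.87.
Real growth = 2708.87 / 2313.78 − 1 = 0.1708.

17.08%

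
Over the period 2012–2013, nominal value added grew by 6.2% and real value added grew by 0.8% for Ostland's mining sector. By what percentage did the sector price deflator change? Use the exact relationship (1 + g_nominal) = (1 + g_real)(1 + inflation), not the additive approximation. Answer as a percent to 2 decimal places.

(1 + g_nom) = (1 + g_real)(1 + π), so π = 1.0620 / 1.0080 − 1 = 0.05357.

5.36%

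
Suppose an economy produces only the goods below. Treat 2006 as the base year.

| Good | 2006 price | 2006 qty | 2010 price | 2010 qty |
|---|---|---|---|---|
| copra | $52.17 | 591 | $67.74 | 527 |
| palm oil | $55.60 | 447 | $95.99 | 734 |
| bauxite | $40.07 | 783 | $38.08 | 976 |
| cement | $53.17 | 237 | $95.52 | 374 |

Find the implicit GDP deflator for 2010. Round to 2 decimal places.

Nominal GDP 2010 = 67.74·527 + 95.99·734 + 38.08·976 + 95.52·374 = 179046.20.
Real GDP 2010 (at 2006 prices) = 52.17·527 + 55.60·734 + 40.07·976 + 53.17·374 = 127297.89.
Deflator = Nominal/Real × 100 = 179046.20/127297.89 × 100 = 140.651.

140.65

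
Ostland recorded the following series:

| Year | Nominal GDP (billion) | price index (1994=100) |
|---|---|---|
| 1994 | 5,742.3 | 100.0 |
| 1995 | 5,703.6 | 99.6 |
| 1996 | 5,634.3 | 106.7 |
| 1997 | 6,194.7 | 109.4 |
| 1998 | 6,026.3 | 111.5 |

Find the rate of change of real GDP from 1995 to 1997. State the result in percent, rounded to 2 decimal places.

Real GDP 1995 = 5703.6/0.996 = 5726.51.
Real GDP 1997 = 6194.7/1.094 = 5662.43.
Change = 5662.43/5726.51 − 1 = -0.0112.

-1.12%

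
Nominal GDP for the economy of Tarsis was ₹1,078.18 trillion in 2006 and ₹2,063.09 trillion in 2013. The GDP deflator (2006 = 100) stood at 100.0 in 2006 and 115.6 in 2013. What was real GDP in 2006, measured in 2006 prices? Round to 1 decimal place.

₹1,078.2 trillion

Real GDP = Nominal / (GDP deflator/100) = 1078.18 / 1.000 = 1078.18.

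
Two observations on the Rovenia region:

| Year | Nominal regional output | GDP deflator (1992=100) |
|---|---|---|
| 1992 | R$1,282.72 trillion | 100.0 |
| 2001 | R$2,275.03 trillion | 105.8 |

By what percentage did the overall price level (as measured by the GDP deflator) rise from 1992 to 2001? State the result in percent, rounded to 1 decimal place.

5.8%

Price-level change = 105.8 / 100.0 − 1 = 0.0580.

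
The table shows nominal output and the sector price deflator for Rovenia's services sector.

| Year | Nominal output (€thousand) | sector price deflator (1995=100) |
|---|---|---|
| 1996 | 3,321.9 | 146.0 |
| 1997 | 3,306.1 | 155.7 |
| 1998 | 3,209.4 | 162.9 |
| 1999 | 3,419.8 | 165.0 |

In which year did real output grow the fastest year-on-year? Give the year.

1997: real = 3306.1/1.557 = 2123.38; growth vs 1996 (2275.27) = -6.68%.
1998: real = 3209.4/1.629 = 1970.17; growth vs 1997 (2123.38) = -7.22%.
1999: real = 3419.8/1.650 = 2072.61; growth vs 1998 (1970.17) = 5.20%.

1999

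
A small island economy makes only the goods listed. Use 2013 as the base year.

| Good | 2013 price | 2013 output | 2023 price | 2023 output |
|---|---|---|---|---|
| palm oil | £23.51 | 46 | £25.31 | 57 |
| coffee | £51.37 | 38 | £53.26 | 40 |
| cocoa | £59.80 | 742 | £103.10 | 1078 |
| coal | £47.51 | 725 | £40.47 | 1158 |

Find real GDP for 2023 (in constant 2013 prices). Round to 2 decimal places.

£122875.85

Real GDP 2023 = Σ (p_2013 × q_2023) = 23.51·57 + 51.37·40 + 59.80·1078 + 47.51·1158 = 122875.85.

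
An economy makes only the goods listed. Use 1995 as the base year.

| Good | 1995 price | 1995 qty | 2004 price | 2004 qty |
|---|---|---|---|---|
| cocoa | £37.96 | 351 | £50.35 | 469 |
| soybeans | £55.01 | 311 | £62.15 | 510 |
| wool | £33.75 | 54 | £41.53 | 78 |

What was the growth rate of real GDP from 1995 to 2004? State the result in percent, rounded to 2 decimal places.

50.34%

Real GDP 1995 = Nominal GDP 1995 = 37.96·351 + 55.01·311 + 33.75·54 = 32254.57.
Real GDP 2004 (at 1995 prices) = 37.96·469 + 55.01·510 + 33.75·78 = 48490.84.
Real growth = 48490.84/32254.57 − 1 = 0.5034.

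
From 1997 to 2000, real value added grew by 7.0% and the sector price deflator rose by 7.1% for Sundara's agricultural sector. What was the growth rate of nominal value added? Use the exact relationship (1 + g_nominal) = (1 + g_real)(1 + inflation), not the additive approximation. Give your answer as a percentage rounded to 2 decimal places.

14.60%

(1 + g_nom) = (1 + g_real)(1 + π) = 1.0700 × 1.0710 = 1.14597.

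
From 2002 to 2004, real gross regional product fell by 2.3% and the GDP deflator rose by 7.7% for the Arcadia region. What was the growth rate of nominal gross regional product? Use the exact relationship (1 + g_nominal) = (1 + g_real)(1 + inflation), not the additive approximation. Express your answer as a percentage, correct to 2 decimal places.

5.22%

(1 + g_nom) = (1 + g_real)(1 + π) = 0.9770 × 1.0770 = 1.05223.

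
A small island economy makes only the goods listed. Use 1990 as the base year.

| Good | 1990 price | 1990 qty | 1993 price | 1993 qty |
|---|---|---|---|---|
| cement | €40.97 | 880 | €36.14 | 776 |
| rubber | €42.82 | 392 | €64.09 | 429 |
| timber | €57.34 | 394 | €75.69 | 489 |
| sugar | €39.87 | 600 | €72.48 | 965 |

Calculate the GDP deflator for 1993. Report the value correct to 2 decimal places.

139.27

Nominal GDP 1993 = 36.14·776 + 64.09·429 + 75.69·489 + 72.48·965 = 162494.86.
Real GDP 1993 (at 1990 prices) = 40.97·776 + 42.82·429 + 57.34·489 + 39.87·965 = 116676.31.
Deflator = Nominal/Real × 100 = 162494.86/116676.31 × 100 = 139.270.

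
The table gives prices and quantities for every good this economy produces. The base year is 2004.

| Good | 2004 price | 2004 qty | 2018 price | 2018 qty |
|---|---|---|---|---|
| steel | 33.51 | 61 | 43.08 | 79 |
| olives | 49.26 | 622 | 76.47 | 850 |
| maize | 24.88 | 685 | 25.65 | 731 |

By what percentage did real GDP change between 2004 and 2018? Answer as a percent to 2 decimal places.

Real GDP 2004 = Nominal GDP 2004 = 33.51·61 + 49.26·622 + 24.88·685 = 49726.63.
Real GDP 2018 (at 2004 prices) = 33.51·79 + 49.26·850 + 24.88·731 = 62705.57.
Real growth = 62705.57/49726.63 − 1 = 0.2610.

26.10%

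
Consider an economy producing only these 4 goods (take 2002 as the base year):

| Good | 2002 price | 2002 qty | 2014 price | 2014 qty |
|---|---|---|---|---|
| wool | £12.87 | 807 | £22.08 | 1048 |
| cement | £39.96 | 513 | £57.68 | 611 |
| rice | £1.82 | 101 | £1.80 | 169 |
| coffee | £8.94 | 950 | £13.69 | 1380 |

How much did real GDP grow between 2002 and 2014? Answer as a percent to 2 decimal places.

27.77%

Real GDP 2002 = Nominal GDP 2002 = 12.87·807 + 39.96·513 + 1.82·101 + 8.94·950 = 39562.39.
Real GDP 2014 (at 2002 prices) = 12.87·1048 + 39.96·611 + 1.82·169 + 8.94·1380 = 50548.10.
Real growth = 50548.10/39562.39 − 1 = 0.2777.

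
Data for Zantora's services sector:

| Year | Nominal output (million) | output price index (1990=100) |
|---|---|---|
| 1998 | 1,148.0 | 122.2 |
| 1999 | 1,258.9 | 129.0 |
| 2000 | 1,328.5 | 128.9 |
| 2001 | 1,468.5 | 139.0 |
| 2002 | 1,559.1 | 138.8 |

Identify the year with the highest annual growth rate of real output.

1999: real = 1258.9/1.290 = 975.89; growth vs 1998 (939.44) = 3.88%.
2000: real = 1328.5/1.289 = 1030.64; growth vs 1999 (975.89) = 5.61%.
2001: real = 1468.5/1.390 = 1056.47; growth vs 2000 (1030.64) = 2.51%.
2002: real = 1559.1/1.388 = 1123.27; growth vs 2001 (1056.47) = 6.32%.

2002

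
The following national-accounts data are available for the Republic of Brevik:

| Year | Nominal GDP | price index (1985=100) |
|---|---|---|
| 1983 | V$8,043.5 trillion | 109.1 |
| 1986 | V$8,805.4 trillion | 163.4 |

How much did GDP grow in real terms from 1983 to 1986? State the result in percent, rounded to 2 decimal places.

Deflate each year: 1983 → 8043.5/1.091 = 7372.59; 1986 → 8805.4/1.634 = 5388.86.
So real GDP changed by 5388.86/7372.59 − 1 = -0.2691, i.e. -26.91%.

-26.91%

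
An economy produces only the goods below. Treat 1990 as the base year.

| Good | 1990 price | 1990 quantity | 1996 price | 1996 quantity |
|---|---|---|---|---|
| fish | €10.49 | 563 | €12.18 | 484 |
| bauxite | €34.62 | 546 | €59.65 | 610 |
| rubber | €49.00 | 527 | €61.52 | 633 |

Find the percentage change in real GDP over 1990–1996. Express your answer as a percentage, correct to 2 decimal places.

13.00%

Real GDP 1990 = Nominal GDP 1990 = 10.49·563 + 34.62·546 + 49.00·527 = 50631.39.
Real GDP 1996 (at 1990 prices) = 10.49·484 + 34.62·610 + 49.00·633 = 57212.36.
Real growth = 57212.36/50631.39 − 1 = 0.1300.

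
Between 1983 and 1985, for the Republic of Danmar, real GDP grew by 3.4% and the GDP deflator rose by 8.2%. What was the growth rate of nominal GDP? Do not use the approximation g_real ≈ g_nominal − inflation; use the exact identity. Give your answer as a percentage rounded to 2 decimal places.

(1 + g_nom) = (1 + g_real)(1 + π) = 1.0340 × 1.0820 = 1.11879.

11.88%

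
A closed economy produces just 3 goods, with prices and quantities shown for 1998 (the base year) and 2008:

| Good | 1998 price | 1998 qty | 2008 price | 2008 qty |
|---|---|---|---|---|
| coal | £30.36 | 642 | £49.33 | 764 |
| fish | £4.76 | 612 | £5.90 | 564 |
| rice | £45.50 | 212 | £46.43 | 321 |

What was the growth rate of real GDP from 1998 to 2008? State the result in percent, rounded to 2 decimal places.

26.32%

Real GDP 1998 = Nominal GDP 1998 = 30.36·642 + 4.76·612 + 45.50·212 = 32050.24.
Real GDP 2008 (at 1998 prices) = 30.36·764 + 4.76·564 + 45.50·321 = 40485.18.
Real growth = 40485.18/32050.24 − 1 = 0.2632.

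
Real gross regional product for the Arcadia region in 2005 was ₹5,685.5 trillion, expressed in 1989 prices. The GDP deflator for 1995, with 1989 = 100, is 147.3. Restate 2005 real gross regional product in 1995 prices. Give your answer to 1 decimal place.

Real gross regional product in 1995 prices = Real gross regional product in 1989 prices × (P_1995/P_1989) = 5685.5 × 1.473 = 8374.74.

₹8,374.7 trillion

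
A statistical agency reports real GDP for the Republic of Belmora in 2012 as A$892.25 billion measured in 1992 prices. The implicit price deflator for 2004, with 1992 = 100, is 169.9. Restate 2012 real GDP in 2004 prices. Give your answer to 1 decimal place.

A$1,515.9 billion

Real GDP in 2004 prices = Real GDP in 1992 prices × (P_2004/P_1992) = 892.25 × 1.699 = 1515.93.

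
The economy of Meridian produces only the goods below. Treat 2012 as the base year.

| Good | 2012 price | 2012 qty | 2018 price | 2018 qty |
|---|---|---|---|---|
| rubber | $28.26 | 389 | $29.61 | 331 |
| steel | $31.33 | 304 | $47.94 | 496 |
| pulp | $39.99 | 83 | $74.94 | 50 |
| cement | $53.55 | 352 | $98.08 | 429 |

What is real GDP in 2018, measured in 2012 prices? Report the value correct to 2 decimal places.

$49866.19

Real GDP 2018 = Σ (p_2012 × q_2018) = 28.26·331 + 31.33·496 + 39.99·50 + 53.55·429 = 49866.19.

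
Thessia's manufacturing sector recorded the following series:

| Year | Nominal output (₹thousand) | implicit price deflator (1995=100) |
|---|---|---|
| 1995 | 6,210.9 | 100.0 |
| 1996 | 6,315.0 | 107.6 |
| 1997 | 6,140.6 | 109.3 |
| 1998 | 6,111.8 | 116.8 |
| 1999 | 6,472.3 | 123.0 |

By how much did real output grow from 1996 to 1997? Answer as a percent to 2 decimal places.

-4.27%

Real output 1996 = 6315.0/1.076 = 5868.96.
Real output 1997 = 6140.6/1.093 = 5618.12.
Change = 5618.12/5868.96 − 1 = -0.0427.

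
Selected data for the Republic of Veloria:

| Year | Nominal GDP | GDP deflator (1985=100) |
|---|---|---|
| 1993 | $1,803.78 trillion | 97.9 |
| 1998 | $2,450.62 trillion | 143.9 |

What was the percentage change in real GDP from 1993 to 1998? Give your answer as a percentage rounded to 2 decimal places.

Deflate each year: 1993 → 1803.78/0.979 = 1842.47; 1998 → 2450.62/1.439 = 1703.00.
So real GDP changed by 1703.00/1842.47 − 1 = -0.0757, i.e. -7.57%.

-7.57%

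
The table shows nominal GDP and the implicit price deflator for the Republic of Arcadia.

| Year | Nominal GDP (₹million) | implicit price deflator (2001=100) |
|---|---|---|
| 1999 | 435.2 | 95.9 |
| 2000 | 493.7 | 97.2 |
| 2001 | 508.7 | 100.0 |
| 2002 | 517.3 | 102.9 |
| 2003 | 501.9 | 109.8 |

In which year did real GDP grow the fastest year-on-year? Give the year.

2000

2000: real = 493.7/0.972 = 507.92; growth vs 1999 (453.81) = 11.92%.
2001: real = 508.7/1.000 = 508.70; growth vs 2000 (507.92) = 0.15%.
2002: real = 517.3/1.029 = 502.72; growth vs 2001 (508.70) = -1.18%.
2003: real = 501.9/1.098 = 457.10; growth vs 2002 (502.72) = -9.07%.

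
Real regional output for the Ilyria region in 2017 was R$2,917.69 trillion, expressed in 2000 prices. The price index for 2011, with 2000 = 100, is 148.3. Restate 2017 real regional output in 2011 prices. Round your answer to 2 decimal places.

Real regional output in 2011 prices = Real regional output in 2000 prices × (P_2011/P_2000) = 2917.69 × 1.483 = 4326.93.

R$4,326.93 trillion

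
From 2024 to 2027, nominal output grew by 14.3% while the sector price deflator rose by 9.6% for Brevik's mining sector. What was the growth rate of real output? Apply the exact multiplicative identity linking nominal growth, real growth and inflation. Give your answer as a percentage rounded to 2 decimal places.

(1 + g_nom) = (1 + g_real)(1 + π), so g_real = 1.1430 / 1.0960 − 1 = 0.04288.

4.29%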